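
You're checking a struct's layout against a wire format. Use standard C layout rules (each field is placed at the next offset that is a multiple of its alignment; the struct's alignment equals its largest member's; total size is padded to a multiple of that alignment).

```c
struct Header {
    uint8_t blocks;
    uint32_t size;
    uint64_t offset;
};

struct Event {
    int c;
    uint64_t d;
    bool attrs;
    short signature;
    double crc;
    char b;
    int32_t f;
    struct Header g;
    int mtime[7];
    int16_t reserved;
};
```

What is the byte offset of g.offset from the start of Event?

Header: blocks at 0 (size 1, align 1) → ends 1; pad 3 to align 4 for size; size at 4 (size 4, align 4) → ends 8; offset at 8 (size 8, align 8) → ends 16; total 16 bytes, alignment 8
c at 0 (size 4, align 4) → ends 4
pad 4 to align 8 for d
d at 8 (size 8, align 8) → ends 16
attrs at 16 (size 1, align 1) → ends 17
pad 1 to align 2 for signature
signature at 18 (size 2, align 2) → ends 20
pad 4 to align 8 for crc
crc at 24 (size 8, align 8) → ends 32
b at 32 (size 1, align 1) → ends 33
pad 3 to align 4 for f
f at 36 (size 4, align 4) → ends 40
g at 40 (size 16, align 8) → ends 56
within Header: offset at 8
40 + 8 = 48

48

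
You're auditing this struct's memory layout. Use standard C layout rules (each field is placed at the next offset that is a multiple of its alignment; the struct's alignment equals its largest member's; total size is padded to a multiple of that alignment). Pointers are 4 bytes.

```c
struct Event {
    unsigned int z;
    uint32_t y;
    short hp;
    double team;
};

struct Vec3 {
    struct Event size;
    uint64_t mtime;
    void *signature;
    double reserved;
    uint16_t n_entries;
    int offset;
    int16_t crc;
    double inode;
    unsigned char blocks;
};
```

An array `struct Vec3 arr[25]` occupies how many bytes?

Event: z at 0 (size 4, align 4) → ends 4; y at 4 (size 4, align 4) → ends 8; hp at 8 (size 2, align 2) → ends 10; pad 6 to align 8 for team; team at 16 (size 8, align 8) → ends 24; total 24 bytes, alignment 8
size at 0 (size 24, align 8) → ends 24
mtime at 24 (size 8, align 8) → ends 32
signature at 32 (size 4, align 4) → ends 36
pad 4 to align 8 for reserved
reserved at 40 (size 8, align 8) → ends 48
n_entries at 48 (size 2, align 2) → ends 50
pad 2 to align 4 for offset
offset at 52 (size 4, align 4) → ends 56
crc at 56 (size 2, align 2) → ends 58
pad 6 to align 8 for inode
inode at 64 (size 8, align 8) → ends 72
blocks at 72 (size 1, align 1) → ends 73
tail pad 7 to reach multiple of 8
total 80 bytes, alignment 8
array of 25: 25 × 80 = 2000

2000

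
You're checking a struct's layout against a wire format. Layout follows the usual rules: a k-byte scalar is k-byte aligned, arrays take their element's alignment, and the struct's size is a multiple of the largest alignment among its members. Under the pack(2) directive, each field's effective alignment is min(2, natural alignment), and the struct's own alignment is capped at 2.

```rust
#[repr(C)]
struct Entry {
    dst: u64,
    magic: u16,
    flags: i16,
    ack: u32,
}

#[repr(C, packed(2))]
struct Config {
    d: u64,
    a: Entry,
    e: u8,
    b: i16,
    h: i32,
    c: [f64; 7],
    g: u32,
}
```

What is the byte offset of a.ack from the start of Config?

20

Entry: 0..8  dst  (8B, 8-aligned); 8..10  magic  (2B, 2-aligned); 10..12  flags  (2B, 2-aligned); 12..16  ack  (4B, 4-aligned); sizeof = 16, alignof = 8
0..8  d  (8B, 2-aligned)
8..24  a  (16B, 2-aligned)
within Entry: ack at 12
8 + 12 = 20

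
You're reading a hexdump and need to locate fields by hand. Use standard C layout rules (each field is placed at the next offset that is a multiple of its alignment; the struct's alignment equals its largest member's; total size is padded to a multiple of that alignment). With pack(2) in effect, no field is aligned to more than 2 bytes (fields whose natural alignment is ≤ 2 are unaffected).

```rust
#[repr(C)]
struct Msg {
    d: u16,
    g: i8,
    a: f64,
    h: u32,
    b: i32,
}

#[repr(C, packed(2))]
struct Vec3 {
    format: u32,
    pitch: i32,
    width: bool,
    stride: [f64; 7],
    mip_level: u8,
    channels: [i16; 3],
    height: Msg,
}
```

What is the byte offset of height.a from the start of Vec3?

Msg: 0..2  d  (2B, 2-aligned); 2..3  g  (1B, 1-aligned); 3..8  -- padding (5B); 8..16  a  (8B, 8-aligned); 16..20  h  (4B, 4-aligned); 20..24  b  (4B, 4-aligned); sizeof = 24, alignof = 8
0..4  format  (4B, 2-aligned)
4..8  pitch  (4B, 2-aligned)
8..9  width  (1B, 1-aligned)
9..10  -- padding (1B)
10..66  stride  (56B, 2-aligned)
66..67  mip_level  (1B, 1-aligned)
67..68  -- padding (1B)
68..74  channels  (6B, 2-aligned)
74..98  height  (24B, 2-aligned)
within Msg: a at 8
74 + 8 = 82

82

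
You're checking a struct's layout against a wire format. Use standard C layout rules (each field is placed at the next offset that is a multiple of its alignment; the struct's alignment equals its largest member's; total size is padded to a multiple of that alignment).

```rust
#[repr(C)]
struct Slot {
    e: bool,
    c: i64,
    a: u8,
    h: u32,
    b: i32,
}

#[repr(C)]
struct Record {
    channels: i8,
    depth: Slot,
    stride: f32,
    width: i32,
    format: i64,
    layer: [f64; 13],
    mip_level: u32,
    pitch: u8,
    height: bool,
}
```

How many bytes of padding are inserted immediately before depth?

7

Slot: e at 0 (size 1, align 1) → ends 1; pad 7 to align 8 for c; c at 8 (size 8, align 8) → ends 16; a at 16 (size 1, align 1) → ends 17; pad 3 to align 4 for h; h at 20 (size 4, align 4) → ends 24; b at 24 (size 4, align 4) → ends 28; tail pad 4 to reach multiple of 8; total 32 bytes, alignment 8
channels at 0 (size 1, align 1) → ends 1
pad 7 to align 8 for depth
depth at 8 (size 32, align 8) → ends 40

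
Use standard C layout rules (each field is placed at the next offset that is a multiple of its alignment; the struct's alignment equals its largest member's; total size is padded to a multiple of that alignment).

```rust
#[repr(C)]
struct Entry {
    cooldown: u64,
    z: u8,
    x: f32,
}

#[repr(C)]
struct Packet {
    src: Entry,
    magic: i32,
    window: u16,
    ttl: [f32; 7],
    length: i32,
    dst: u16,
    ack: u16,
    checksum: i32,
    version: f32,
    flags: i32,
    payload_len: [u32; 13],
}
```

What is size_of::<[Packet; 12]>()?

Entry: 0..8  cooldown  (8B, 8-aligned); 8..9  z  (1B, 1-aligned); 9..12  -- padding (3B); 12..16  x  (4B, 4-aligned); sizeof = 16, alignof = 8
0..16  src  (16B, 8-aligned)
16..20  magic  (4B, 4-aligned)
20..22  window  (2B, 2-aligned)
22..24  -- padding (2B)
24..52  ttl  (28B, 4-aligned)
52..56  length  (4B, 4-aligned)
56..58  dst  (2B, 2-aligned)
58..60  ack  (2B, 2-aligned)
60..64  checksum  (4B, 4-aligned)
64..68  version  (4B, 4-aligned)
68..72  flags  (4B, 4-aligned)
72..124  payload_len  (52B, 4-aligned)
124..128  -- tail padding (4B)
sizeof = 128, alignof = 8
array of 12: 12 × 128 = 1536

1536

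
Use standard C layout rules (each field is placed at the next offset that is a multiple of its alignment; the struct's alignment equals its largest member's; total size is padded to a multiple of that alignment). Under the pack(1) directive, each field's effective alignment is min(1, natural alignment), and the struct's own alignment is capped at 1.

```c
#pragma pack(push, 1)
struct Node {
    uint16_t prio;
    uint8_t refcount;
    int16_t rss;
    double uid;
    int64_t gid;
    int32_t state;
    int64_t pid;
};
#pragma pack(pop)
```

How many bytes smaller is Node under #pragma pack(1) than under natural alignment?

7

natural layout:
  @0: prio [2B, align 2] → 2
  @2: refcount [1B, align 1] → 3
  +1 pad (align 2)
  @4: rss [2B, align 2] → 6
  +2 pad (align 8)
  @8: uid [8B, align 8] → 16
  @16: gid [8B, align 8] → 24
  @24: state [4B, align 4] → 28
  +4 pad (align 8)
  @32: pid [8B, align 8] → 40
  size 40, align 8
packed(1) layout:
  @0: prio [2B, align 1] → 2
  @2: refcount [1B, align 1] → 3
  @3: rss [2B, align 1] → 5
  @5: uid [8B, align 1] → 13
  @13: gid [8B, align 1] → 21
  @21: state [4B, align 1] → 25
  @25: pid [8B, align 1] → 33
  size 33, align 1
40 − 33 = 7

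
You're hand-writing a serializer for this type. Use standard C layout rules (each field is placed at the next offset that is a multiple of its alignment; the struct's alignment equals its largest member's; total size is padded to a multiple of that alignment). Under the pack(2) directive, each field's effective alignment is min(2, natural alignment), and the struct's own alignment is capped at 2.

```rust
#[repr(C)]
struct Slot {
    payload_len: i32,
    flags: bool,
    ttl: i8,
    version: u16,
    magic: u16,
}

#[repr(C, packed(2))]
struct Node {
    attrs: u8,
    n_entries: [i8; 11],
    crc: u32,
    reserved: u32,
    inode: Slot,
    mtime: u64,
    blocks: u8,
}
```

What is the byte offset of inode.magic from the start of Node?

28

Slot: @0: payload_len [4B, align 4] → 4; @4: flags [1B, align 1] → 5; @5: ttl [1B, align 1] → 6; @6: version [2B, align 2] → 8; @8: magic [2B, align 2] → 10; +2 tail pad (align 4); size 12, align 4
@0: attrs [1B, align 1] → 1
@1: n_entries [11B, align 1] → 12
@12: crc [4B, align 2] → 16
@16: reserved [4B, align 2] → 20
@20: inode [12B, align 2] → 32
within Slot: magic at 8
20 + 8 = 28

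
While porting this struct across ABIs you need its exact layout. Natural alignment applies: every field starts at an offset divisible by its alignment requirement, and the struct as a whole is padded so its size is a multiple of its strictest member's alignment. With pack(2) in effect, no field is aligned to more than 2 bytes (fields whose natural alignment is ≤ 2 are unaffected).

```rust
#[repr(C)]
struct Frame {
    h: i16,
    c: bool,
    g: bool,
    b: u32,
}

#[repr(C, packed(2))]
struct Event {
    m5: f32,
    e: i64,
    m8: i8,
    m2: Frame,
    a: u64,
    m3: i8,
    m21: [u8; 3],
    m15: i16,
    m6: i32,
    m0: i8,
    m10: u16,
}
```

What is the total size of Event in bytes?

44

Frame: h at 0 (size 2, align 2) → ends 2; c at 2 (size 1, align 1) → ends 3; g at 3 (size 1, align 1) → ends 4; b at 4 (size 4, align 4) → ends 8; total 8 bytes, alignment 4
m5 at 0 (size 4, align 2) → ends 4
e at 4 (size 8, align 2) → ends 12
m8 at 12 (size 1, align 1) → ends 13
pad 1 to align 2 for m2
m2 at 14 (size 8, align 2) → ends 22
a at 22 (size 8, align 2) → ends 30
m3 at 30 (size 1, align 1) → ends 31
m21 at 31 (size 3, align 1) → ends 34
m15 at 34 (size 2, align 2) → ends 36
m6 at 36 (size 4, align 2) → ends 40
m0 at 40 (size 1, align 1) → ends 41
pad 1 to align 2 for m10
m10 at 42 (size 2, align 2) → ends 44
total 44 bytes, alignment 2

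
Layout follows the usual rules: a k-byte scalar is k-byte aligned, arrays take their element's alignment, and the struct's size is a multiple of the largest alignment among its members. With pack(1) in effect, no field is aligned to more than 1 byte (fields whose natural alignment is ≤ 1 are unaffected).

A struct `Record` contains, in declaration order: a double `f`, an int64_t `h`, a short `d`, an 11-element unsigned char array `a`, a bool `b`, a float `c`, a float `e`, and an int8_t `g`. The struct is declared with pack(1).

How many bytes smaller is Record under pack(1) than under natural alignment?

natural layout:
  f at 0 (size 8, align 8) → ends 8
  h at 8 (size 8, align 8) → ends 16
  d at 16 (size 2, align 2) → ends 18
  a at 18 (size 11, align 1) → ends 29
  b at 29 (size 1, align 1) → ends 30
  pad 2 to align 4 for c
  c at 32 (size 4, align 4) → ends 36
  e at 36 (size 4, align 4) → ends 40
  g at 40 (size 1, align 1) → ends 41
  tail pad 7 to reach multiple of 8
  total 48 bytes, alignment 8
packed(1) layout:
  f at 0 (size 8, align 1) → ends 8
  h at 8 (size 8, align 1) → ends 16
  d at 16 (size 2, align 1) → ends 18
  a at 18 (size 11, align 1) → ends 29
  b at 29 (size 1, align 1) → ends 30
  c at 30 (size 4, align 1) → ends 34
  e at 34 (size 4, align 1) → ends 38
  g at 38 (size 1, align 1) → ends 39
  total 39 bytes, alignment 1
48 − 39 = 9

9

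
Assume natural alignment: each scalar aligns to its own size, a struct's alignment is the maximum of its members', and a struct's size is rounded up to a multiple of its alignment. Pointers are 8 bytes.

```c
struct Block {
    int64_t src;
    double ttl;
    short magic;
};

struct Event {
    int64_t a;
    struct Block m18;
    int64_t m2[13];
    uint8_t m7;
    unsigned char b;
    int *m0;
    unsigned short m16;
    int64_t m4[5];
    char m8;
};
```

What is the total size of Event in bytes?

Block: 0..8  src  (8B, 8-aligned); 8..16  ttl  (8B, 8-aligned); 16..18  magic  (2B, 2-aligned); 18..24  -- tail padding (6B); sizeof = 24, alignof = 8
0..8  a  (8B, 8-aligned)
8..32  m18  (24B, 8-aligned)
32..136  m2  (104B, 8-aligned)
136..137  m7  (1B, 1-aligned)
137..138  b  (1B, 1-aligned)
138..144  -- padding (6B)
144..152  m0  (8B, 8-aligned)
152..154  m16  (2B, 2-aligned)
154..160  -- padding (6B)
160..200  m4  (40B, 8-aligned)
200..201  m8  (1B, 1-aligned)
201..208  -- tail padding (7B)
sizeof = 208, alignof = 8

208 bytes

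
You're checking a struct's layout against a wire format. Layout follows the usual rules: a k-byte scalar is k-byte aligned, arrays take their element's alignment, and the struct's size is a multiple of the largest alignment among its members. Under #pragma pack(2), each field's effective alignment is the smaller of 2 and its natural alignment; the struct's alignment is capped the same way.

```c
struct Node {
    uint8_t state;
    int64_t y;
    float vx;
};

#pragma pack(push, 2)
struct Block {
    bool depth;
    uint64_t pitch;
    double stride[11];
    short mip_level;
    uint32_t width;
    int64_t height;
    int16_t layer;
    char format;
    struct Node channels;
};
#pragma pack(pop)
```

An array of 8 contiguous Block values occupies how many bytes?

1120

Node: 0..1  state  (1B, 1-aligned); 1..8  -- padding (7B); 8..16  y  (8B, 8-aligned); 16..20  vx  (4B, 4-aligned); 20..24  -- tail padding (4B); sizeof = 24, alignof = 8
0..1  depth  (1B, 1-aligned)
1..2  -- padding (1B)
2..10  pitch  (8B, 2-aligned)
10..98  stride  (88B, 2-aligned)
98..100  mip_level  (2B, 2-aligned)
100..104  width  (4B, 2-aligned)
104..112  height  (8B, 2-aligned)
112..114  layer  (2B, 2-aligned)
114..115  format  (1B, 1-aligned)
115..116  -- padding (1B)
116..140  channels  (24B, 2-aligned)
sizeof = 140, alignof = 2
array of 8: 8 × 140 = 1120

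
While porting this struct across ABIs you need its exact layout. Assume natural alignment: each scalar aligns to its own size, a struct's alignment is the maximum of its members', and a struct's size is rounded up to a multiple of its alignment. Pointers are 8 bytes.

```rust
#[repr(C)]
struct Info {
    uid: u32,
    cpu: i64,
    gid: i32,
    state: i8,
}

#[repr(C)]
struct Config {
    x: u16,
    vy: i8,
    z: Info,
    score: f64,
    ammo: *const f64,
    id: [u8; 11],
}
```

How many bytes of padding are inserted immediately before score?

0

Info: uid at 0 (size 4, align 4) → ends 4; pad 4 to align 8 for cpu; cpu at 8 (size 8, align 8) → ends 16; gid at 16 (size 4, align 4) → ends 20; state at 20 (size 1, align 1) → ends 21; tail pad 3 to reach multiple of 8; total 24 bytes, alignment 8
x at 0 (size 2, align 2) → ends 2
vy at 2 (size 1, align 1) → ends 3
pad 5 to align 8 for z
z at 8 (size 24, align 8) → ends 32
score at 32 (size 8, align 8) → ends 40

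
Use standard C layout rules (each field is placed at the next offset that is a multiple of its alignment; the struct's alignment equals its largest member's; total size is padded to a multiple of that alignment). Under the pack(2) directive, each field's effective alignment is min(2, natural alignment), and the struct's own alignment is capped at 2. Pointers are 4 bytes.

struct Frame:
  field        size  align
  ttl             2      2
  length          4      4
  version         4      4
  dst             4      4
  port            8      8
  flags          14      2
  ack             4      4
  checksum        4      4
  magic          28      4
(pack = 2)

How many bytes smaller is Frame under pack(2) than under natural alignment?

natural layout:
  ttl at 0 (size 2, align 2) → ends 2
  pad 2 to align 4 for length
  length at 4 (size 4, align 4) → ends 8
  version at 8 (size 4, align 4) → ends 12
  dst at 12 (size 4, align 4) → ends 16
  port at 16 (size 8, align 8) → ends 24
  flags at 24 (size 14, align 2) → ends 38
  pad 2 to align 4 for ack
  ack at 40 (size 4, align 4) → ends 44
  checksum at 44 (size 4, align 4) → ends 48
  magic at 48 (size 28, align 4) → ends 76
  tail pad 4 to reach multiple of 8
  total 80 bytes, alignment 8
packed(2) layout:
  ttl at 0 (size 2, align 2) → ends 2
  length at 2 (size 4, align 2) → ends 6
  version at 6 (size 4, align 2) → ends 10
  dst at 10 (size 4, align 2) → ends 14
  port at 14 (size 8, align 2) → ends 22
  flags at 22 (size 14, align 2) → ends 36
  ack at 36 (size 4, align 2) → ends 40
  checksum at 40 (size 4, align 2) → ends 44
  magic at 44 (size 28, align 2) → ends 72
  total 72 bytes, alignment 2
80 − 72 = 8

8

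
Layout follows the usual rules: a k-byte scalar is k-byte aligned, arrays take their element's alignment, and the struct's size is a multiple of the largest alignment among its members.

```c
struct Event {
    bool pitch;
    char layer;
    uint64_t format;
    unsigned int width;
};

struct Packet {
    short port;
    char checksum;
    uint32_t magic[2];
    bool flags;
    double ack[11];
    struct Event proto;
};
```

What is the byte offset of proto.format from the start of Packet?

112

Event: pitch at 0 (size 1, align 1) → ends 1; layer at 1 (size 1, align 1) → ends 2; pad 6 to align 8 for format; format at 8 (size 8, align 8) → ends 16; width at 16 (size 4, align 4) → ends 20; tail pad 4 to reach multiple of 8; total 24 bytes, alignment 8
port at 0 (size 2, align 2) → ends 2
checksum at 2 (size 1, align 1) → ends 3
pad 1 to align 4 for magic
magic at 4 (size 8, align 4) → ends 12
flags at 12 (size 1, align 1) → ends 13
pad 3 to align 8 for ack
ack at 16 (size 88, align 8) → ends 104
proto at 104 (size 24, align 8) → ends 128
within Event: format at 8
104 + 8 = 112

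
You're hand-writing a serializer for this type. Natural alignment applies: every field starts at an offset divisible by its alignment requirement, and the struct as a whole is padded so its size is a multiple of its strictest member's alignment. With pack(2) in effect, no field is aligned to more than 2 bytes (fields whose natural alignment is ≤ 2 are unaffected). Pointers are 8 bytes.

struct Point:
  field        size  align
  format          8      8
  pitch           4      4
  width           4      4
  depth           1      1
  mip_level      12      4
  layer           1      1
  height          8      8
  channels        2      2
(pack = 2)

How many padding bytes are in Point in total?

@0: format [8B, align 2] → 8
@8: pitch [4B, align 2] → 12
@12: width [4B, align 2] → 16
@16: depth [1B, align 1] → 17
+1 pad (align 2)
@18: mip_level [12B, align 2] → 30
@30: layer [1B, align 1] → 31
+1 pad (align 2)
@32: height [8B, align 2] → 40
@40: channels [2B, align 2] → 42
size 42, align 2
data bytes 40, size 42 → padding 2

2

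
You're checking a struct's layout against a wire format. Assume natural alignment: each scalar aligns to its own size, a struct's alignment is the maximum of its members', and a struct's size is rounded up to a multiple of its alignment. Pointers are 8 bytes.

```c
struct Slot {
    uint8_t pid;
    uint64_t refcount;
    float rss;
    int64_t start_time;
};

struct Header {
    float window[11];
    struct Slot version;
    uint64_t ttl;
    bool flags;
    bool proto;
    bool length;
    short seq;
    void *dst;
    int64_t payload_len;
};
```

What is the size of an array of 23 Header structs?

Slot: 0..1  pid  (1B, 1-aligned); 1..8  -- padding (7B); 8..16  refcount  (8B, 8-aligned); 16..20  rss  (4B, 4-aligned); 20..24  -- padding (4B); 24..32  start_time  (8B, 8-aligned); sizeof = 32, alignof = 8
0..44  window  (44B, 4-aligned)
44..48  -- padding (4B)
48..80  version  (32B, 8-aligned)
80..88  ttl  (8B, 8-aligned)
88..89  flags  (1B, 1-aligned)
89..90  proto  (1B, 1-aligned)
90..91  length  (1B, 1-aligned)
91..92  -- padding (1B)
92..94  seq  (2B, 2-aligned)
94..96  -- padding (2B)
96..104  dst  (8B, 8-aligned)
104..112  payload_len  (8B, 8-aligned)
sizeof = 112, alignof = 8
array of 23: 23 × 112 = 2576

2576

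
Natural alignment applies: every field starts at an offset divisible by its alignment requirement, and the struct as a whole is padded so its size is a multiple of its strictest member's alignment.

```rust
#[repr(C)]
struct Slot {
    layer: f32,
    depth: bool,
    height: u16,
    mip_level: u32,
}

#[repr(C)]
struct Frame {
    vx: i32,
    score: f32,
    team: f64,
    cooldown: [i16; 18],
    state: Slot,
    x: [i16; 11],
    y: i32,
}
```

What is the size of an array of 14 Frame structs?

1344

Slot: @0: layer [4B, align 4] → 4; @4: depth [1B, align 1] → 5; +1 pad (align 2); @6: height [2B, align 2] → 8; @8: mip_level [4B, align 4] → 12; size 12, align 4
@0: vx [4B, align 4] → 4
@4: score [4B, align 4] → 8
@8: team [8B, align 8] → 16
@16: cooldown [36B, align 2] → 52
@52: state [12B, align 4] → 64
@64: x [22B, align 2] → 86
+2 pad (align 4)
@88: y [4B, align 4] → 92
+4 tail pad (align 8)
size 96, align 8
array of 14: 14 × 96 = 1344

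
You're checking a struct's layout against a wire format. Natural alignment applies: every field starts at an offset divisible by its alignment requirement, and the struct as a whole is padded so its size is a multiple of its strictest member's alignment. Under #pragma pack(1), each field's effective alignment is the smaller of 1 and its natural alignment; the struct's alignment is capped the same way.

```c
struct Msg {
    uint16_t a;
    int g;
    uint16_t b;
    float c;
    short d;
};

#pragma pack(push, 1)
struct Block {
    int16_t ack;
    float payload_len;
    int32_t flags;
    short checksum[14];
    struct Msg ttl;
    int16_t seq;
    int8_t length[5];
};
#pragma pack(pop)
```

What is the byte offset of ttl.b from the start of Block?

46

Msg: 0..2  a  (2B, 2-aligned); 2..4  -- padding (2B); 4..8  g  (4B, 4-aligned); 8..10  b  (2B, 2-aligned); 10..12  -- padding (2B); 12..16  c  (4B, 4-aligned); 16..18  d  (2B, 2-aligned); 18..20  -- tail padding (2B); sizeof = 20, alignof = 4
0..2  ack  (2B, 1-aligned)
2..6  payload_len  (4B, 1-aligned)
6..10  flags  (4B, 1-aligned)
10..38  checksum  (28B, 1-aligned)
38..58  ttl  (20B, 1-aligned)
within Msg: b at 8
38 + 8 = 46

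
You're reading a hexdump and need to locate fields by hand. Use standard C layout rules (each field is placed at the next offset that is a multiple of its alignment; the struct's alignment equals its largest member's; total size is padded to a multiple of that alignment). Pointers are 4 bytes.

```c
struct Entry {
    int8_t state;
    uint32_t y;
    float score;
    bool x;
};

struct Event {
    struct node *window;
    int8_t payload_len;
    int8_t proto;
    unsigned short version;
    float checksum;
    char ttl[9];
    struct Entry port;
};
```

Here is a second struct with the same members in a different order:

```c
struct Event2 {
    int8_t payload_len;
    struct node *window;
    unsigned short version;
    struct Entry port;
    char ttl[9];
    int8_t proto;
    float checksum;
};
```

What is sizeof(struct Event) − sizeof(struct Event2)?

-4

Entry: @0: state [1B, align 1] → 1; +3 pad (align 4); @4: y [4B, align 4] → 8; @8: score [4B, align 4] → 12; @12: x [1B, align 1] → 13; +3 tail pad (align 4); size 16, align 4
@0: window [4B, align 4] → 4
@4: payload_len [1B, align 1] → 5
@5: proto [1B, align 1] → 6
@6: version [2B, align 2] → 8
@8: checksum [4B, align 4] → 12
@12: ttl [9B, align 1] → 21
+3 pad (align 4)
@24: port [16B, align 4] → 40
size 40, align 4
— Event2 —
@0: payload_len [1B, align 1] → 1
+3 pad (align 4)
@4: window [4B, align 4] → 8
@8: version [2B, align 2] → 10
+2 pad (align 4)
@12: port [16B, align 4] → 28
@28: ttl [9B, align 1] → 37
@37: proto [1B, align 1] → 38
+2 pad (align 4)
@40: checksum [4B, align 4] → 44
size 44, align 4
40 − 44 = -4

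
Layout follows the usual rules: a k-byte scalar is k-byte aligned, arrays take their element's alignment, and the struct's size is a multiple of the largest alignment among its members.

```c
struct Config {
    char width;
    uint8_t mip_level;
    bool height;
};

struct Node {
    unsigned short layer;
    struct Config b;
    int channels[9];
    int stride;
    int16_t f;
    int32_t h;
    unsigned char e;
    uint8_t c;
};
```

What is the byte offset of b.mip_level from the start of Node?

Config: width at 0 (size 1, align 1) → ends 1; mip_level at 1 (size 1, align 1) → ends 2; height at 2 (size 1, align 1) → ends 3; total 3 bytes, alignment 1
layer at 0 (size 2, align 2) → ends 2
b at 2 (size 3, align 1) → ends 5
within Config: mip_level at 1
2 + 1 = 3

3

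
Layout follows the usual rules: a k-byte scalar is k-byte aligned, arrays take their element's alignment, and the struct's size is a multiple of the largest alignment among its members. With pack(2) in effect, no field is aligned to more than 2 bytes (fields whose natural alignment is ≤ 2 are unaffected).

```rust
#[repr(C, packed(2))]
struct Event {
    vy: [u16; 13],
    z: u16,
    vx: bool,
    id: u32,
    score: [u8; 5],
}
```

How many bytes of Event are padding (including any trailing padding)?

vy at 0 (size 26, align 2) → ends 26
z at 26 (size 2, align 2) → ends 28
vx at 28 (size 1, align 1) → ends 29
pad 1 to align 2 for id
id at 30 (size 4, align 2) → ends 34
score at 34 (size 5, align 1) → ends 39
tail pad 1 to reach multiple of 2
total 40 bytes, alignment 2
data bytes 38, size 40 → padding 2

2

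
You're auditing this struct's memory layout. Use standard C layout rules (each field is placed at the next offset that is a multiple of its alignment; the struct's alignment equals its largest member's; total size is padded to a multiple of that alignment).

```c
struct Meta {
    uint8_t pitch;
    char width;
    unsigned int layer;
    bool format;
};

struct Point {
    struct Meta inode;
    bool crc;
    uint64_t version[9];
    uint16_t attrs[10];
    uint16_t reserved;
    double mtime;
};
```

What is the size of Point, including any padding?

Meta: 0..1  pitch  (1B, 1-aligned); 1..2  width  (1B, 1-aligned); 2..4  -- padding (2B); 4..8  layer  (4B, 4-aligned); 8..9  format  (1B, 1-aligned); 9..12  -- tail padding (3B); sizeof = 12, alignof = 4
0..12  inode  (12B, 4-aligned)
12..13  crc  (1B, 1-aligned)
13..16  -- padding (3B)
16..88  version  (72B, 8-aligned)
88..108  attrs  (20B, 2-aligned)
108..110  reserved  (2B, 2-aligned)
110..112  -- padding (2B)
112..120  mtime  (8B, 8-aligned)
sizeof = 120, alignof = 8

120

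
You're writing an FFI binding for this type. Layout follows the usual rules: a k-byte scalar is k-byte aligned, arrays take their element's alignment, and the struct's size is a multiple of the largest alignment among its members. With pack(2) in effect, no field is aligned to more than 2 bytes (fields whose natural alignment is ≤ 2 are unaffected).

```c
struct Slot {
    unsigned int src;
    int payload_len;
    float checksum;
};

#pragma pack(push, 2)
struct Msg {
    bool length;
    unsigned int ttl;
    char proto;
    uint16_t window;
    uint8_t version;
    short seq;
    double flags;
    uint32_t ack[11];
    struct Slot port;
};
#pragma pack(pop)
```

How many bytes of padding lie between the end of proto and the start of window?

1

Slot: src at 0 (size 4, align 4) → ends 4; payload_len at 4 (size 4, align 4) → ends 8; checksum at 8 (size 4, align 4) → ends 12; total 12 bytes, alignment 4
length at 0 (size 1, align 1) → ends 1
pad 1 to align 2 for ttl
ttl at 2 (size 4, align 2) → ends 6
proto at 6 (size 1, align 1) → ends 7
pad 1 to align 2 for window
window at 8 (size 2, align 2) → ends 10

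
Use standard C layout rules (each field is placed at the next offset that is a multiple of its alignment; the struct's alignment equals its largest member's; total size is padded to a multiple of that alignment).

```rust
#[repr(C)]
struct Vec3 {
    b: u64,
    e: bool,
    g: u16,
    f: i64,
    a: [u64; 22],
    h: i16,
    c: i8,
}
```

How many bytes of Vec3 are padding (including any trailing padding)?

10

0..8  b  (8B, 8-aligned)
8..9  e  (1B, 1-aligned)
9..10  -- padding (1B)
10..12  g  (2B, 2-aligned)
12..16  -- padding (4B)
16..24  f  (8B, 8-aligned)
24..200  a  (176B, 8-aligned)
200..202  h  (2B, 2-aligned)
202..203  c  (1B, 1-aligned)
203..208  -- tail padding (5B)
sizeof = 208, alignof = 8
data bytes 198, size 208 → padding 10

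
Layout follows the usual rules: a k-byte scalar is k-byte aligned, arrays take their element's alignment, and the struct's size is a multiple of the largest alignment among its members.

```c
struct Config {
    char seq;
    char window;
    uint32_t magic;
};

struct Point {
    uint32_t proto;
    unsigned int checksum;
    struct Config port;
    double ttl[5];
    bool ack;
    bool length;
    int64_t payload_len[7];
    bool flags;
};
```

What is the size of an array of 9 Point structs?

1152

Config: 0..1  seq  (1B, 1-aligned); 1..2  window  (1B, 1-aligned); 2..4  -- padding (2B); 4..8  magic  (4B, 4-aligned); sizeof = 8, alignof = 4
0..4  proto  (4B, 4-aligned)
4..8  checksum  (4B, 4-aligned)
8..16  port  (8B, 4-aligned)
16..56  ttl  (40B, 8-aligned)
56..57  ack  (1B, 1-aligned)
57..58  length  (1B, 1-aligned)
58..64  -- padding (6B)
64..120  payload_len  (56B, 8-aligned)
120..121  flags  (1B, 1-aligned)
121..128  -- tail padding (7B)
sizeof = 128, alignof = 8
array of 9: 9 × 128 = 1152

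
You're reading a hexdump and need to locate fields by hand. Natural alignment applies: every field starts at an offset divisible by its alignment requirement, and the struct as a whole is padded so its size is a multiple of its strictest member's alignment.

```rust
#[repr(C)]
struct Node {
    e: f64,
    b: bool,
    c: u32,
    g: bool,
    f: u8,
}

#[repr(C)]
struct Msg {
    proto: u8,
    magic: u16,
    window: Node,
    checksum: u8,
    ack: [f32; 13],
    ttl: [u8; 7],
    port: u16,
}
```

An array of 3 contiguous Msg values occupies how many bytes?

312

Node: e at 0 (size 8, align 8) → ends 8; b at 8 (size 1, align 1) → ends 9; pad 3 to align 4 for c; c at 12 (size 4, align 4) → ends 16; g at 16 (size 1, align 1) → ends 17; f at 17 (size 1, align 1) → ends 18; tail pad 6 to reach multiple of 8; total 24 bytes, alignment 8
proto at 0 (size 1, align 1) → ends 1
pad 1 to align 2 for magic
magic at 2 (size 2, align 2) → ends 4
pad 4 to align 8 for window
window at 8 (size 24, align 8) → ends 32
checksum at 32 (size 1, align 1) → ends 33
pad 3 to align 4 for ack
ack at 36 (size 52, align 4) → ends 88
ttl at 88 (size 7, align 1) → ends 95
pad 1 to align 2 for port
port at 96 (size 2, align 2) → ends 98
tail pad 6 to reach multiple of 8
total 104 bytes, alignment 8
array of 3: 3 × 104 = 312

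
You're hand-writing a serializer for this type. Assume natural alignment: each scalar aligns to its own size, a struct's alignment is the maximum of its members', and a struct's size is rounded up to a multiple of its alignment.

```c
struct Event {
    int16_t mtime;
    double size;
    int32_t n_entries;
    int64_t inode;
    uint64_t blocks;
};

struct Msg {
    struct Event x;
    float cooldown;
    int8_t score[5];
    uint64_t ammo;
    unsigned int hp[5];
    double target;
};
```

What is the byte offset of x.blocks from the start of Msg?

Event: 0..2  mtime  (2B, 2-aligned); 2..8  -- padding (6B); 8..16  size  (8B, 8-aligned); 16..20  n_entries  (4B, 4-aligned); 20..24  -- padding (4B); 24..32  inode  (8B, 8-aligned); 32..40  blocks  (8B, 8-aligned); sizeof = 40, alignof = 8
0..40  x  (40B, 8-aligned)
within Event: blocks at 32
0 + 32 = 32

32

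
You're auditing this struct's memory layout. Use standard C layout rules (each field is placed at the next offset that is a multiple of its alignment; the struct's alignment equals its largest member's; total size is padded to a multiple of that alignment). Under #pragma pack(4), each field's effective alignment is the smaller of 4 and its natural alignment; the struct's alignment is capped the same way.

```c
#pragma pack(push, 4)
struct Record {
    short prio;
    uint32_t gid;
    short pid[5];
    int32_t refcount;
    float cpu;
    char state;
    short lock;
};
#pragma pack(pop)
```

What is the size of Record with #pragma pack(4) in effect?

@0: prio [2B, align 2] → 2
+2 pad (align 4)
@4: gid [4B, align 4] → 8
@8: pid [10B, align 2] → 18
+2 pad (align 4)
@20: refcount [4B, align 4] → 24
@24: cpu [4B, align 4] → 28
@28: state [1B, align 1] → 29
+1 pad (align 2)
@30: lock [2B, align 2] → 32
size 32, align 4

32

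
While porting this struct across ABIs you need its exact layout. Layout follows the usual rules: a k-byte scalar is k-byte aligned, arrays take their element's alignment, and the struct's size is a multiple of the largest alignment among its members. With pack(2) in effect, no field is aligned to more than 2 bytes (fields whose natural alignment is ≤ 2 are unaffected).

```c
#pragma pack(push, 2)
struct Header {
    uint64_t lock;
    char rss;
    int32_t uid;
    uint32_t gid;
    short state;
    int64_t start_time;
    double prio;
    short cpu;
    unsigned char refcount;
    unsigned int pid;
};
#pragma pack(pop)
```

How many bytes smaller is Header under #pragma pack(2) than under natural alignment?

4

natural layout:
  @0: lock [8B, align 8] → 8
  @8: rss [1B, align 1] → 9
  +3 pad (align 4)
  @12: uid [4B, align 4] → 16
  @16: gid [4B, align 4] → 20
  @20: state [2B, align 2] → 22
  +2 pad (align 8)
  @24: start_time [8B, align 8] → 32
  @32: prio [8B, align 8] → 40
  @40: cpu [2B, align 2] → 42
  @42: refcount [1B, align 1] → 43
  +1 pad (align 4)
  @44: pid [4B, align 4] → 48
  size 48, align 8
packed(2) layout:
  @0: lock [8B, align 2] → 8
  @8: rss [1B, align 1] → 9
  +1 pad (align 2)
  @10: uid [4B, align 2] → 14
  @14: gid [4B, align 2] → 18
  @18: state [2B, align 2] → 20
  @20: start_time [8B, align 2] → 28
  @28: prio [8B, align 2] → 36
  @36: cpu [2B, align 2] → 38
  @38: refcount [1B, align 1] → 39
  +1 pad (align 2)
  @40: pid [4B, align 2] → 44
  size 44, align 2
48 − 44 = 4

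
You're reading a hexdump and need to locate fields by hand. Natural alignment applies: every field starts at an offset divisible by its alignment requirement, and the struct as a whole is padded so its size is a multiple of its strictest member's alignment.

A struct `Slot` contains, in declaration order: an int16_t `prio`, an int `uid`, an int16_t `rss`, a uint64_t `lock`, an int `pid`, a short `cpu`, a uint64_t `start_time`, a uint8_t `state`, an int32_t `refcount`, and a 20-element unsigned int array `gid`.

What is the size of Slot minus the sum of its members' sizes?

0..2  prio  (2B, 2-aligned)
2..4  -- padding (2B)
4..8  uid  (4B, 4-aligned)
8..10  rss  (2B, 2-aligned)
10..16  -- padding (6B)
16..24  lock  (8B, 8-aligned)
24..28  pid  (4B, 4-aligned)
28..30  cpu  (2B, 2-aligned)
30..32  -- padding (2B)
32..40  start_time  (8B, 8-aligned)
40..41  state  (1B, 1-aligned)
41..44  -- padding (3B)
44..48  refcount  (4B, 4-aligned)
48..128  gid  (80B, 4-aligned)
sizeof = 128, alignof = 8
data bytes 115, size 128 → padding 13

13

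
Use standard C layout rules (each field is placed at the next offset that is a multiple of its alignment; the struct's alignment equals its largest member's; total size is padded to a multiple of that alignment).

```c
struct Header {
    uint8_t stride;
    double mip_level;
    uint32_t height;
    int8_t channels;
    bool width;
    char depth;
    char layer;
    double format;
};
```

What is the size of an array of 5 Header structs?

@0: stride [1B, align 1] → 1
+7 pad (align 8)
@8: mip_level [8B, align 8] → 16
@16: height [4B, align 4] → 20
@20: channels [1B, align 1] → 21
@21: width [1B, align 1] → 22
@22: depth [1B, align 1] → 23
@23: layer [1B, align 1] → 24
@24: format [8B, align 8] → 32
size 32, align 8
array of 5: 5 × 32 = 160

160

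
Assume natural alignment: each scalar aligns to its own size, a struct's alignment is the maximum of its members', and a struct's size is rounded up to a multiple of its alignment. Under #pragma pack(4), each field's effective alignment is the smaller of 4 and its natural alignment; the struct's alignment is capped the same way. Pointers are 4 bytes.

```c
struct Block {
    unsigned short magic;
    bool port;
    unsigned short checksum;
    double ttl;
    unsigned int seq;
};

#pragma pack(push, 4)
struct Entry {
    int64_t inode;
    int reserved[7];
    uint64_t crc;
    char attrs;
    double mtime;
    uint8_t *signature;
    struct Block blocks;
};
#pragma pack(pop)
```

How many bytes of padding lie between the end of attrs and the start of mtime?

Block: @0: magic [2B, align 2] → 2; @2: port [1B, align 1] → 3; +1 pad (align 2); @4: checksum [2B, align 2] → 6; +2 pad (align 8); @8: ttl [8B, align 8] → 16; @16: seq [4B, align 4] → 20; +4 tail pad (align 8); size 24, align 8
@0: inode [8B, align 4] → 8
@8: reserved [28B, align 4] → 36
@36: crc [8B, align 4] → 44
@44: attrs [1B, align 1] → 45
+3 pad (align 4)
@48: mtime [8B, align 4] → 56

3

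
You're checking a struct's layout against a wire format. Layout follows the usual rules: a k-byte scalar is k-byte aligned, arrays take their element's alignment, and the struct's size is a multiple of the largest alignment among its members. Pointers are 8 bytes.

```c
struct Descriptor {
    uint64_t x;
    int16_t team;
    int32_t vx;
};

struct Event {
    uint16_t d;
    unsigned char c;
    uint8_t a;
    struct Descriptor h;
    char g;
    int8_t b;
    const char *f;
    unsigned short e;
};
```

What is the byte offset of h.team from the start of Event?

Descriptor: @0: x [8B, align 8] → 8; @8: team [2B, align 2] → 10; +2 pad (align 4); @12: vx [4B, align 4] → 16; size 16, align 8
@0: d [2B, align 2] → 2
@2: c [1B, align 1] → 3
@3: a [1B, align 1] → 4
+4 pad (align 8)
@8: h [16B, align 8] → 24
within Descriptor: team at 8
8 + 8 = 16

16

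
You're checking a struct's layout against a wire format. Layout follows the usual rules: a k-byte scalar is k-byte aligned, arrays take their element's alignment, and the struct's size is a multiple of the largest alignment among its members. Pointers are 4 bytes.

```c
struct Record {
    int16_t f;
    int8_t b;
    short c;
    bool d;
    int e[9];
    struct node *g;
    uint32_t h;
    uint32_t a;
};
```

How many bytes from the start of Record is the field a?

@0: f [2B, align 2] → 2
@2: b [1B, align 1] → 3
+1 pad (align 2)
@4: c [2B, align 2] → 6
@6: d [1B, align 1] → 7
+1 pad (align 4)
@8: e [36B, align 4] → 44
@44: g [4B, align 4] → 48
@48: h [4B, align 4] → 52
@52: a [4B, align 4] → 56

52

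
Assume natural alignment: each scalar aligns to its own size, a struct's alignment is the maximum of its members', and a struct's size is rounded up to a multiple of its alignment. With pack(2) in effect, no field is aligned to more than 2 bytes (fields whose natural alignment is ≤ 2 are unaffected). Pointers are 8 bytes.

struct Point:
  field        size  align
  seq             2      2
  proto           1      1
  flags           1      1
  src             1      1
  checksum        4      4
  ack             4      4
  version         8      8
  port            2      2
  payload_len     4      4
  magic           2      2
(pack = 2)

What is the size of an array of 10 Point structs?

0..2  seq  (2B, 2-aligned)
2..3  proto  (1B, 1-aligned)
3..4  flags  (1B, 1-aligned)
4..5  src  (1B, 1-aligned)
5..6  -- padding (1B)
6..10  checksum  (4B, 2-aligned)
10..14  ack  (4B, 2-aligned)
14..22  version  (8B, 2-aligned)
22..24  port  (2B, 2-aligned)
24..28  payload_len  (4B, 2-aligned)
28..30  magic  (2B, 2-aligned)
sizeof = 30, alignof = 2
array of 10: 10 × 30 = 300

300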